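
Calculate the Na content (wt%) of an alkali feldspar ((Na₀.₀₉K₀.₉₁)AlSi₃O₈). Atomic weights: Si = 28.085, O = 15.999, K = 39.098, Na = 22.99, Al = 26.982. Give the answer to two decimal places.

Formula mass = 0.09·22.99 + 0.91·39.098 + 1·26.982 + 3·28.085 + 8·15.999 = 276.877 g/mol, of which 2.069 g is Na.
So Na makes up 2.069/276.877 = 0.0075 of the mass, i.e. 0.75%.

0.75 wt%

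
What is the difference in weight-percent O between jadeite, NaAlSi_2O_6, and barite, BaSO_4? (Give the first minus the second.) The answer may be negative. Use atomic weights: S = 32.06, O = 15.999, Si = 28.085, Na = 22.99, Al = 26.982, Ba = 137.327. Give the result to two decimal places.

M(NaAlSi_2O_6) = 202.136 g/mol, so wt% O = 95.994/202.136 × 100 = 47.49%.
M(BaSO_4) = 233.383 g/mol, so wt% O = 63.996/233.383 × 100 = 27.42%.
47.49 − 27.42 = 20.07 pp.

20.07 percentage points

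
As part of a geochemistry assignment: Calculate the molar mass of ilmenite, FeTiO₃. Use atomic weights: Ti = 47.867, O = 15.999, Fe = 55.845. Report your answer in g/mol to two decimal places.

151.71 g/mol

The formula mass is the sum 1·55.845 + 1·47.867 + 3·15.999.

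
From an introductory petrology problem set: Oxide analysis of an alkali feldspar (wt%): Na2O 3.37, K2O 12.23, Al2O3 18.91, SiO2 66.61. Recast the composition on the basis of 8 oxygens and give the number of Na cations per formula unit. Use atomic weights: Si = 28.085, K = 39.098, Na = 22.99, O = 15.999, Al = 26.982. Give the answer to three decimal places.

Na2O: 3.37/61.979 = 0.05437 mol → 0.10874 mol Na, 0.05437 mol O.
K2O: 12.23/94.195 = 0.12984 mol → 0.25968 mol K, 0.12984 mol O.
Al2O3: 18.91/101.961 = 0.18546 mol → 0.37092 mol Al, 0.55638 mol O.
SiO2: 66.61/60.083 = 1.10863 mol → 1.10863 mol Si, 2.21726 mol O.
Total oxygen = 2.95785 mol. Normalization factor = 8/2.95785 = 2.70467.
Na per 8 O = 0.10874 × 2.70467 = 0.294.

0.294 Na apfu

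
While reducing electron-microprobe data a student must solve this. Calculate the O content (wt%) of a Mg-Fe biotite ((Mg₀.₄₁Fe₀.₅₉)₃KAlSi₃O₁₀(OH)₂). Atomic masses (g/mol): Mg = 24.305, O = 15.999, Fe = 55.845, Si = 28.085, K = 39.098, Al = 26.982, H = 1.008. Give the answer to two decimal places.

40.58 wt%

Formula mass = 1.23×24.305 + 1.77×55.845 + 1×39.098 + 1×26.982 + 3×28.085 + 12×15.999 + 2×1.008 = 473.080 g/mol, of which 191.988 g is O.
So O makes up 191.988/473.080 = 0.4058 of the mass, i.e. 40.58%.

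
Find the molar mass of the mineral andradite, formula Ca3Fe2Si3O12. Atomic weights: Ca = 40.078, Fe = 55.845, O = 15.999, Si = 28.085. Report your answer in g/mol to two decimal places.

Ca: 3 × 40.078 = 120.2340
Fe: 2 × 55.845 = 111.6900
Si: 3 × 28.085 = 84.2550
O: 12 × 15.999 = 191.9880
Summing the contributions gives the formula mass.

508.17 g/mol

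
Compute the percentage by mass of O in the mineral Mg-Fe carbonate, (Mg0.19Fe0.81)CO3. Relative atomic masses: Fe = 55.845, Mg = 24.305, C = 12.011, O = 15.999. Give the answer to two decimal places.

43.69 mass %

Molar mass of (Mg0.19Fe0.81)CO3: 0.19×24.305 + 0.81×55.845 + 1×12.011 + 3×15.999 = 109.860 g/mol.
Mass of O per formula unit: 3 × 15.999 = 47.997 g.
Weight fraction O = 47.997 / 109.860 = 0.4369.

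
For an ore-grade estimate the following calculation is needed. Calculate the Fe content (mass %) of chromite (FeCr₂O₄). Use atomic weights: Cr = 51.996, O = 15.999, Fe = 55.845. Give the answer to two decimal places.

Formula mass = 1·55.845 + 2·51.996 + 4·15.999 = 223.833 g/mol, of which 55.845 g is Fe.
So Fe makes up 55.845/223.833 = 0.2495 of the mass, i.e. 24.95%.

24.95 mass %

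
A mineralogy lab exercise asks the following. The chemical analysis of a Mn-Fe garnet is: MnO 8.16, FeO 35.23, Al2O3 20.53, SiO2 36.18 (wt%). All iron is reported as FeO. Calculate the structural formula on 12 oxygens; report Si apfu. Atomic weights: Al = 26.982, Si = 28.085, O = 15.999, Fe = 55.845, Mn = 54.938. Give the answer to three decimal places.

2.994 Si apfu

8.16 wt% MnO ÷ 70.937 g/mol = 0.11503 mol, giving 0.11503 Mn and 0.11503 O.
35.23 wt% FeO ÷ 71.844 g/mol = 0.49037 mol, giving 0.49037 Fe and 0.49037 O.
20.53 wt% Al2O3 ÷ 101.961 g/mol = 0.20135 mol, giving 0.40270 Al and 0.60405 O.
36.18 wt% SiO2 ÷ 60.083 g/mol = 0.60217 mol, giving 0.60217 Si and 1.20434 O.
Oxygen sums to 2.41379; scaling by 12/2.41379 = 4.97143 puts the formula on 12 O.
Si: 0.60217 × 4.97143 = 2.994 atoms per formula unit.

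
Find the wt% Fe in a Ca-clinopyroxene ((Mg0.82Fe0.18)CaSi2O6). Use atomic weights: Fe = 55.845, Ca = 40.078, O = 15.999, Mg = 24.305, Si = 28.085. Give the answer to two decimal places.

4.52 wt%

Formula mass = 0.82·24.305 + 0.18·55.845 + 1·40.078 + 2·28.085 + 6·15.999 = 222.224 g/mol, of which 10.052 g is Fe.
So Fe makes up 10.052/222.224 = 0.0452 of the mass, i.e. 4.52%.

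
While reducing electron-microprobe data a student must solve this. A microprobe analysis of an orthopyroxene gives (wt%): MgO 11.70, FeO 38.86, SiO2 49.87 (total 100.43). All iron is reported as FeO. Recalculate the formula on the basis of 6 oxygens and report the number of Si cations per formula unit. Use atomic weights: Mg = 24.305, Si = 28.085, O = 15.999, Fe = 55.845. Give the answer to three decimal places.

11.70 wt% MgO ÷ 40.304 g/mol = 0.29029 mol, giving 0.29029 Mg and 0.29029 O.
38.86 wt% FeO ÷ 71.844 g/mol = 0.54089 mol, giving 0.54089 Fe and 0.54089 O.
49.87 wt% SiO2 ÷ 60.083 g/mol = 0.83002 mol, giving 0.83002 Si and 1.66004 O.
Oxygen sums to 2.49122; scaling by 6/2.49122 = 2.40846 puts the formula on 6 O.
Si: 0.83002 × 2.40846 = 1.999 atoms per formula unit.

1.999 Si apfu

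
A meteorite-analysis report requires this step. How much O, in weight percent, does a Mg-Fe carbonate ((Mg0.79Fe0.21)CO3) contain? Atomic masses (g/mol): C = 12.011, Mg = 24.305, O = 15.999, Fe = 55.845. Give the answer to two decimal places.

52.78 weight percent

Formula mass = 0.79·24.305 + 0.21·55.845 + 1·12.011 + 3·15.999 = 90.936 g/mol, of which 47.997 g is O.
So O makes up 47.997/90.936 = 0.5278 of the mass, i.e. 52.78%.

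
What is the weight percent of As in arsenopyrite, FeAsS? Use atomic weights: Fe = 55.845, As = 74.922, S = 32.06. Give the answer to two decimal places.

46.01 mass %

Formula mass = 1·55.845 + 1·74.922 + 1·32.06 = 162.827 g/mol, of which 74.922 g is As.
So As makes up 74.922/162.827 = 0.4601 of the mass, i.e. 46.01%.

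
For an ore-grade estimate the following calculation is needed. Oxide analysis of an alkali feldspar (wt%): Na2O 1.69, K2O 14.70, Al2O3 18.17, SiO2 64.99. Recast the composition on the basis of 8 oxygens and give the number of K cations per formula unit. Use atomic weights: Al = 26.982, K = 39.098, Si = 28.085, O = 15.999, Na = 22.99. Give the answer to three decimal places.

0.867 K apfu

1.69 wt% Na2O ÷ 61.979 g/mol = 0.02727 mol, giving 0.05454 Na and 0.02727 O.
14.70 wt% K2O ÷ 94.195 g/mol = 0.15606 mol, giving 0.31212 K and 0.15606 O.
18.17 wt% Al2O3 ÷ 101.961 g/mol = 0.17821 mol, giving 0.35642 Al and 0.53463 O.
64.99 wt% SiO2 ÷ 60.083 g/mol = 1.08167 mol, giving 1.08167 Si and 2.16334 O.
Oxygen sums to 2.88130; scaling by 8/2.88130 = 2.77652 puts the formula on 8 O.
K: 0.31212 × 2.77652 = 0.867 atoms per formula unit.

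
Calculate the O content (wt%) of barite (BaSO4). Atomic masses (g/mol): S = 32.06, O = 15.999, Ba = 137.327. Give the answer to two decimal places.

27.42 wt%

M(BaSO4) = 233.383 g/mol.
O contributes 4 × 15.999 = 63.996 g per mole.
63.996/233.383 = 0.2742 → 27.42%.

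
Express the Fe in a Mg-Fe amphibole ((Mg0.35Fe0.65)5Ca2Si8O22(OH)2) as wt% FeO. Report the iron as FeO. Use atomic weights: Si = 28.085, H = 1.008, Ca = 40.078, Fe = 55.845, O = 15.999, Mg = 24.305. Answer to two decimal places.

25.52 wt%

M((Mg0.35Fe0.65)5Ca2Si8O22(OH)2) = 914.858 g/mol; M(FeO) = 71.844 g/mol.
Moles FeO per formula unit = 3.25 Fe ÷ 1 = 3.2500.
FeO fraction = (3.2500 × 71.844) / 914.858 = 233.493/914.858 = 0.2552.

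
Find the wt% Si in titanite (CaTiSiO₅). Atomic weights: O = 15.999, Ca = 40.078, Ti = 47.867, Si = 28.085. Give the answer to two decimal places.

Molar mass of CaTiSiO₅: 1·40.078 + 1·47.867 + 1·28.085 + 5·15.999 = 196.025 g/mol.
Mass of Si per formula unit: 1 × 28.085 = 28.085 g.
Weight fraction Si = 28.085 / 196.025 = 0.1433.

14.33 wt%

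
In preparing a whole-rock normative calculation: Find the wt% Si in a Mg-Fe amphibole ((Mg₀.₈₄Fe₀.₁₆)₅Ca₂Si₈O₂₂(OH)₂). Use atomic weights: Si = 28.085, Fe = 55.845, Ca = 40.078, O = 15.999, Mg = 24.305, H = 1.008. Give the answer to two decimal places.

M((Mg₀.₈₄Fe₀.₁₆)₅Ca₂Si₈O₂₂(OH)₂) = 837.585 g/mol.
Si contributes 8 × 28.085 = 224.680 g per mole.
224.680/837.585 = 0.2682 → 26.82%.

26.82 weight percent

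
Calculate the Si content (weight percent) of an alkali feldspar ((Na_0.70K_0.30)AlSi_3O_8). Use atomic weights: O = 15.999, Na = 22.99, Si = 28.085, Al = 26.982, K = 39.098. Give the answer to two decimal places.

31.55 weight percent

Formula mass = 0.70×22.99 + 0.30×39.098 + 1×26.982 + 3×28.085 + 8×15.999 = 267.051 g/mol, of which 84.255 g is Si.
So Si makes up 84.255/267.051 = 0.3155 of the mass, i.e. 31.55%.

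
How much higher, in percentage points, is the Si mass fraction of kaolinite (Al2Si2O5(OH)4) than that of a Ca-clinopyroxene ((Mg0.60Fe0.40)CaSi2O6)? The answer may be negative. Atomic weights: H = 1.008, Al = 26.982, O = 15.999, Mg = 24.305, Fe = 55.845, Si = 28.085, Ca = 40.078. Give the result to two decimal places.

M(Al2Si2O5(OH)4) = 258.157 g/mol, so wt% Si = 56.170/258.157 × 100 = 21.76%.
M((Mg0.60Fe0.40)CaSi2O6) = 229.163 g/mol, so wt% Si = 56.170/229.163 × 100 = 24.51%.
21.76 − 24.51 = -2.75 pp.

-2.75 percentage points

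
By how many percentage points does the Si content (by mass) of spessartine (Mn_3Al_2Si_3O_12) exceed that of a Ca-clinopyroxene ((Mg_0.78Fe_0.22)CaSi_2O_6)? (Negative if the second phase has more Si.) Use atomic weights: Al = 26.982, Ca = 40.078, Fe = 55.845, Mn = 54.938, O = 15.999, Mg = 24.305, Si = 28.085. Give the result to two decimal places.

Si in Mn_3Al_2Si_3O_12: molar mass 495.021 g/mol; 3×28.085 = 84.255 g → 17.02 wt%.
Si in (Mg_0.78Fe_0.22)CaSi_2O_6: molar mass 223.486 g/mol; 2×28.085 = 56.170 g → 25.13 wt%.
Difference = 17.02 − 25.13 = -8.11 percentage points.

-8.11 percentage points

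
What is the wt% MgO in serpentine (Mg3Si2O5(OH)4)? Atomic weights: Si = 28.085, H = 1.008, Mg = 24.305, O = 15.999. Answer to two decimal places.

43.63 wt%

Formula mass = 277.108 g/mol.
3 Mg → 3.0000 mol MgO per formula unit; M(MgO) = 40.304, so MgO mass = 120.912 g.
120.912/277.108 × 100 = 43.63 wt%.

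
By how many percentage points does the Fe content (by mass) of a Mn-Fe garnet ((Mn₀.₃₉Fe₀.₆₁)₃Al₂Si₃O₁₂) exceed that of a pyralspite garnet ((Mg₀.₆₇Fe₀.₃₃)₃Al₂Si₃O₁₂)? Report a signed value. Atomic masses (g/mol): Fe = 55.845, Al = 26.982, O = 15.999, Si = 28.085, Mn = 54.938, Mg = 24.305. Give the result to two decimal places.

Fe in (Mn₀.₃₉Fe₀.₆₁)₃Al₂Si₃O₁₂: molar mass 496.681 g/mol; 1.83×55.845 = 102.196 g → 20.58 wt%.
Fe in (Mg₀.₆₇Fe₀.₃₃)₃Al₂Si₃O₁₂: molar mass 434.347 g/mol; 0.99×55.845 = 55.287 g → 12.73 wt%.
Difference = 20.58 − 12.73 = 7.85 percentage points.

7.85 percentage points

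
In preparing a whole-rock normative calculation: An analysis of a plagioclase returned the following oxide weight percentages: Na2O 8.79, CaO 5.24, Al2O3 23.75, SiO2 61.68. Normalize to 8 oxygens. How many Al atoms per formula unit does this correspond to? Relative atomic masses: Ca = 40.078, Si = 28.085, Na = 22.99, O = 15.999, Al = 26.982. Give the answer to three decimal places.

Na2O: 8.79/61.979 = 0.14182 mol → 0.28364 mol Na, 0.14182 mol O.
CaO: 5.24/56.077 = 0.09344 mol → 0.09344 mol Ca, 0.09344 mol O.
Al2O3: 23.75/101.961 = 0.23293 mol → 0.46586 mol Al, 0.69879 mol O.
SiO2: 61.68/60.083 = 1.02658 mol → 1.02658 mol Si, 2.05316 mol O.
Total oxygen = 2.98721 mol. Normalization factor = 8/2.98721 = 2.67808.
Al per 8 O = 0.46586 × 2.67808 = 1.248.

1.248 Al apfu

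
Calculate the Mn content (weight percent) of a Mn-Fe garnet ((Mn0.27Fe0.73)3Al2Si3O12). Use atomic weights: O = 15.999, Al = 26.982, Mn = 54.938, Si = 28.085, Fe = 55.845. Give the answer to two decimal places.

8.95 weight percent

Molar mass of (Mn0.27Fe0.73)3Al2Si3O12: 0.81·54.938 + 2.19·55.845 + 2·26.982 + 3·28.085 + 12·15.999 = 497.007 g/mol.
Mass of Mn per formula unit: 0.81 × 54.938 = 44.500 g.
Weight fraction Mn = 44.500 / 497.007 = 0.0895.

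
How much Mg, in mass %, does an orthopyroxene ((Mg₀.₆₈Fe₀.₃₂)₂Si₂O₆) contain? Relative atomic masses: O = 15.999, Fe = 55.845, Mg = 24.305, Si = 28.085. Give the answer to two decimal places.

Formula mass = 1.36·24.305 + 0.64·55.845 + 2·28.085 + 6·15.999 = 220.960 g/mol, of which 33.055 g is Mg.
So Mg makes up 33.055/220.960 = 0.1496 of the mass, i.e. 14.96%.

14.96 mass %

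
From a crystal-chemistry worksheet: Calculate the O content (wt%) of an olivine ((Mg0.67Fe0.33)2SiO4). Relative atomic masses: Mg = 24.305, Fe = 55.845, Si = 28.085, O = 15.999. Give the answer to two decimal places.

39.62 wt%

M((Mg0.67Fe0.33)2SiO4) = 161.507 g/mol.
O contributes 4 × 15.999 = 63.996 g per mole.
63.996/161.507 = 0.3962 → 39.62%.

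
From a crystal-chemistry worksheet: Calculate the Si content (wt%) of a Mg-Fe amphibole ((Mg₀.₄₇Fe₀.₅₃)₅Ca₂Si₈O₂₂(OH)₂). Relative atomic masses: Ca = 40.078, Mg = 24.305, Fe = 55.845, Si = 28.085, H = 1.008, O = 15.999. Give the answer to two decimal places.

25.08 wt%

Molar mass of (Mg₀.₄₇Fe₀.₅₃)₅Ca₂Si₈O₂₂(OH)₂: 2.35×24.305 + 2.65×55.845 + 2×40.078 + 8×28.085 + 24×15.999 + 2×1.008 = 895.934 g/mol.
Mass of Si per formula unit: 8 × 28.085 = 224.680 g.
Weight fraction Si = 224.680 / 895.934 = 0.2508.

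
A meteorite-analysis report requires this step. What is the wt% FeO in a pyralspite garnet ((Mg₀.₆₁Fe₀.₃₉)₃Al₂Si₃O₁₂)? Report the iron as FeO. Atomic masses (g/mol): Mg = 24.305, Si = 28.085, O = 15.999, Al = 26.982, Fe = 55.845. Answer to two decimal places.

Molar mass of (Mg₀.₆₁Fe₀.₃₉)₃Al₂Si₃O₁₂ = 1.83×24.305 + 1.17×55.845 + 2×26.982 + 3×28.085 + 12×15.999 = 440.024 g/mol.
Each formula unit contains 1.17 Fe, equivalent to 1.17/1 = 1.1700 mol FeO.
M(FeO) = 1×55.845 + 1×15.999 = 71.844 g/mol.
Mass of FeO per formula unit = 1.1700 × 71.844 = 84.057 g.
FeO wt% = 84.057 / 440.024 × 100 = 19.10%.

19.10 wt%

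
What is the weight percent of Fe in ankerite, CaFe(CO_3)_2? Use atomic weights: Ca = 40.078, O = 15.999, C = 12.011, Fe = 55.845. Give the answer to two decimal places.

Formula mass = 1·40.078 + 1·55.845 + 2·12.011 + 6·15.999 = 215.939 g/mol, of which 55.845 g is Fe.
So Fe makes up 55.845/215.939 = 0.2586 of the mass, i.e. 25.86%.

25.86 wt%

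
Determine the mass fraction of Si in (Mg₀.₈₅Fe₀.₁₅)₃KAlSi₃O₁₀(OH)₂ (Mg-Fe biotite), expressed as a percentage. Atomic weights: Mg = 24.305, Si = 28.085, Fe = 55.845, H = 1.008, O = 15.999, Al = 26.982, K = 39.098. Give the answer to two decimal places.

M((Mg₀.₈₅Fe₀.₁₅)₃KAlSi₃O₁₀(OH)₂) = 431.447 g/mol.
Si contributes 3 × 28.085 = 84.255 g per mole.
84.255/431.447 = 0.1953 → 19.53%.

19.53 mass %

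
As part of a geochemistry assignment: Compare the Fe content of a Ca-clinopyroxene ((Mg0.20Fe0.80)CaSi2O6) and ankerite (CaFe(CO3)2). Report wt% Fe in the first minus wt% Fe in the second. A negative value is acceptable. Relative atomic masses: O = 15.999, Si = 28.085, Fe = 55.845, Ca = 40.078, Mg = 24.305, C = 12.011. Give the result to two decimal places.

-7.38 percentage points

M((Mg0.20Fe0.80)CaSi2O6) = 241.779 g/mol, so wt% Fe = 44.676/241.779 × 100 = 18.48%.
M(CaFe(CO3)2) = 215.939 g/mol, so wt% Fe = 55.845/215.939 × 100 = 25.86%.
18.48 − 25.86 = -7.38 pp.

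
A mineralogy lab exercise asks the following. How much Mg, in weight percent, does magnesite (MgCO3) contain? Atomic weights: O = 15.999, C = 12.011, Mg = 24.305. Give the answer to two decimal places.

M(MgCO3) = 84.313 g/mol.
Mg contributes 1 × 24.305 = 24.305 g per mole.
24.305/84.313 = 0.2883 → 28.83%.

28.83 weight percent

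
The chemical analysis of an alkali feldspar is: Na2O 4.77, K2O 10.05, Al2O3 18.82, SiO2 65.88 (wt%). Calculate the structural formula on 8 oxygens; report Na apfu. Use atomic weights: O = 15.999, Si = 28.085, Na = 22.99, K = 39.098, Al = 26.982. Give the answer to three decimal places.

0.420 Na apfu

Na2O (M=61.979): mol = 0.07696; Na = 0.15392, O = 0.07696.
K2O (M=94.195): mol = 0.10669; K = 0.21338, O = 0.10669.
Al2O3 (M=101.961): mol = 0.18458; Al = 0.36916, O = 0.55374.
SiO2 (M=60.083): mol = 1.09648; Si = 1.09648, O = 2.19296.
ΣO = 2.93035; factor = 8/ΣO = 2.73005.
Na apfu = 0.15392 × 2.73005 = 0.420.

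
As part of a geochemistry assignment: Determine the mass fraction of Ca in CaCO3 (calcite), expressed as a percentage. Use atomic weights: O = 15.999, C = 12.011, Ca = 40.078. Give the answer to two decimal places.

Molar mass of CaCO3: 1×40.078 + 1×12.011 + 3×15.999 = 100.086 g/mol.
Mass of Ca per formula unit: 1 × 40.078 = 40.078 g.
Weight fraction Ca = 40.078 / 100.086 = 0.4004.

40.04 weight percent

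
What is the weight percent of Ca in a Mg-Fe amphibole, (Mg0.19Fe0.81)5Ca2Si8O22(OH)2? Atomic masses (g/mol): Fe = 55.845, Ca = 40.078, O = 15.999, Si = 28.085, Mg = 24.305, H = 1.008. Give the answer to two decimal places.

M((Mg0.19Fe0.81)5Ca2Si8O22(OH)2) = 940.090 g/mol.
Ca contributes 2 × 40.078 = 80.156 g per mole.
80.156/940.090 = 0.0853 → 8.53%.

8.53 mass %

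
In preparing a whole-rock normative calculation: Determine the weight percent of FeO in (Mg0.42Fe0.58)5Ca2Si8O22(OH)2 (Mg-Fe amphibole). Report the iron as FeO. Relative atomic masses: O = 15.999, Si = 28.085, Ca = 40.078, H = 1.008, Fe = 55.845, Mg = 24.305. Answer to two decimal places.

23.05 wt%

M((Mg0.42Fe0.58)5Ca2Si8O22(OH)2) = 903.819 g/mol; M(FeO) = 71.844 g/mol.
Moles FeO per formula unit = 2.90 Fe ÷ 1 = 2.9000.
FeO fraction = (2.9000 × 71.844) / 903.819 = 208.348/903.819 = 0.2305.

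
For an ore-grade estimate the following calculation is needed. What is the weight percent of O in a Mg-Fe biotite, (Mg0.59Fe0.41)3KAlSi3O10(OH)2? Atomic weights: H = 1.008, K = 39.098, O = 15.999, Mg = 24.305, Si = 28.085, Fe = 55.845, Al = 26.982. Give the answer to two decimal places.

42.10 wt%

Formula mass = 1.77·24.305 + 1.23·55.845 + 1·39.098 + 1·26.982 + 3·28.085 + 12·15.999 + 2·1.008 = 456.048 g/mol, of which 191.988 g is O.
So O makes up 191.988/456.048 = 0.4210 of the mass, i.e. 42.10%.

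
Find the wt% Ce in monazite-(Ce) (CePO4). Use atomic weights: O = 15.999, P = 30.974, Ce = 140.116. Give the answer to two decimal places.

M(CePO4) = 235.086 g/mol.
Ce contributes 1 × 140.116 = 140.116 g per mole.
140.116/235.086 = 0.5960 → 59.60%.

59.60 weight percent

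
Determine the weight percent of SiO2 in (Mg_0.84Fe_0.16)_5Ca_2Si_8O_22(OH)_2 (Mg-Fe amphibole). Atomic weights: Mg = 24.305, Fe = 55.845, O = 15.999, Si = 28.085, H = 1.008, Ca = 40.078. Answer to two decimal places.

57.39 wt%

Formula mass = 837.585 g/mol.
8 Si → 8.0000 mol SiO2 per formula unit; M(SiO2) = 60.083, so SiO2 mass = 480.664 g.
480.664/837.585 × 100 = 57.39 wt%.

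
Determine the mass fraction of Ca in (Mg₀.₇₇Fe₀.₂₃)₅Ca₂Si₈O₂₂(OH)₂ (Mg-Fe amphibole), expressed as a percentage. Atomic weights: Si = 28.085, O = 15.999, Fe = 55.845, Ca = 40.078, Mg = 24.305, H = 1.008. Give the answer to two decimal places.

Molar mass of (Mg₀.₇₇Fe₀.₂₃)₅Ca₂Si₈O₂₂(OH)₂: 3.85*24.305 + 1.15*55.845 + 2*40.078 + 8*28.085 + 24*15.999 + 2*1.008 = 848.624 g/mol.
Mass of Ca per formula unit: 2 × 40.078 = 80.156 g.
Weight fraction Ca = 80.156 / 848.624 = 0.0945.

9.45 mass %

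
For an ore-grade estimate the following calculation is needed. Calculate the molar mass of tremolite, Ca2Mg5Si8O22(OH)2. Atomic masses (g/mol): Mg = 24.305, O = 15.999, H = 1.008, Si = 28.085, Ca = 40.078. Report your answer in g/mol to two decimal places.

M = 2*40.078 + 5*24.305 + 8*28.085 + 24*15.999 + 2*1.008

812.35 g/mol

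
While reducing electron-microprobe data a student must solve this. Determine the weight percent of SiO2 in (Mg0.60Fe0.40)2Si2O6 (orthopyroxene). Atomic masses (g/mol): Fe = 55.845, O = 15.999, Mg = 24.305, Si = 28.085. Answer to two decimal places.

M((Mg0.60Fe0.40)2Si2O6) = 226.006 g/mol; M(SiO2) = 60.083 g/mol.
Moles SiO2 per formula unit = 2 Si ÷ 1 = 2.0000.
SiO2 fraction = (2.0000 × 60.083) / 226.006 = 120.166/226.006 = 0.5317.

53.17 wt%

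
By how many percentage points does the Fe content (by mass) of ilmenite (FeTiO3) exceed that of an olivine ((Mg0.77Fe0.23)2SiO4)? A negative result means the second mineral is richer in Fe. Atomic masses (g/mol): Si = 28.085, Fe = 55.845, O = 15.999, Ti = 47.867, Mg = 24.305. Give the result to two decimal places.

20.26 percentage points

First mineral: 55.845 g Fe in 151.709 g formula = 36.81 wt% Fe.
Second mineral: 25.689 g Fe in 155.199 g formula = 16.55 wt% Fe.
36.81% − 16.55% gives a difference of 20.26 percentage points.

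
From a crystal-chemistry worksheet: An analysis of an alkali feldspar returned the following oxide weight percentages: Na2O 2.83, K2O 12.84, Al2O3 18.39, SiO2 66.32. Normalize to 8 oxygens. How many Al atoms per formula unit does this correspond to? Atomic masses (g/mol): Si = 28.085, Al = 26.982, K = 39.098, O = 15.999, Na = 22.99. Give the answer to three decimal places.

2.83 wt% Na2O ÷ 61.979 g/mol = 0.04566 mol, giving 0.09132 Na and 0.04566 O.
12.84 wt% K2O ÷ 94.195 g/mol = 0.13631 mol, giving 0.27262 K and 0.13631 O.
18.39 wt% Al2O3 ÷ 101.961 g/mol = 0.18036 mol, giving 0.36072 Al and 0.54108 O.
66.32 wt% SiO2 ÷ 60.083 g/mol = 1.10381 mol, giving 1.10381 Si and 2.20762 O.
Oxygen sums to 2.93067; scaling by 8/2.93067 = 2.72975 puts the formula on 8 O.
Al: 0.36072 × 2.72975 = 0.985 atoms per formula unit.

0.985 Al apfu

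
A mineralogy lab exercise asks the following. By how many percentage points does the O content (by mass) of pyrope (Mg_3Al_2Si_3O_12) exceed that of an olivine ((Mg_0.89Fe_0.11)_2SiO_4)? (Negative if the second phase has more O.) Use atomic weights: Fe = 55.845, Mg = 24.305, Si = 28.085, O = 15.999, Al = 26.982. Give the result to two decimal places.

First mineral: 191.988 g O in 403.122 g formula = 47.63 wt% O.
Second mineral: 63.996 g O in 147.630 g formula = 43.35 wt% O.
47.63% − 43.35% gives a difference of 4.28 percentage points.

4.28 percentage points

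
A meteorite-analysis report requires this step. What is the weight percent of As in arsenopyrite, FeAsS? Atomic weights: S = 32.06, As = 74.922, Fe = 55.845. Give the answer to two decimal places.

46.01 mass %

M(FeAsS) = 162.827 g/mol.
As contributes 1 × 74.922 = 74.922 g per mole.
74.922/162.827 = 0.4601 → 46.01%.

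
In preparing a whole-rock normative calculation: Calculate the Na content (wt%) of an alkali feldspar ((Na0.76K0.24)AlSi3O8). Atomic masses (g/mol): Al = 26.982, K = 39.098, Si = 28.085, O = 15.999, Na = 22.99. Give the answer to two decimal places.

6.57 wt%

M((Na0.76K0.24)AlSi3O8) = 266.085 g/mol.
Na contributes 0.76 × 22.99 = 17.472 g per mole.
17.472/266.085 = 0.0657 → 6.57%.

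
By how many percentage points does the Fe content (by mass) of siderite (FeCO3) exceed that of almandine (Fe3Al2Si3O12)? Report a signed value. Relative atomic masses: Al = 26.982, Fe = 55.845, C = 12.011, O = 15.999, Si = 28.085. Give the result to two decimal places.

14.54 percentage points

First mineral: 55.845 g Fe in 115.853 g formula = 48.20 wt% Fe.
Second mineral: 167.535 g Fe in 497.742 g formula = 33.66 wt% Fe.
48.20% − 33.66% gives a difference of 14.54 percentage points.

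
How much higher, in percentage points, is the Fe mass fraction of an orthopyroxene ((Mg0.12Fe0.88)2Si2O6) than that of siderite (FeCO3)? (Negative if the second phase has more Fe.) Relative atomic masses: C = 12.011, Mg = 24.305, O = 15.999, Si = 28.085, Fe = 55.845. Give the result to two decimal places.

M((Mg0.12Fe0.88)2Si2O6) = 256.284 g/mol, so wt% Fe = 98.287/256.284 × 100 = 38.35%.
M(FeCO3) = 115.853 g/mol, so wt% Fe = 55.845/115.853 × 100 = 48.20%.
38.35 − 48.20 = -9.85 pp.

-9.85 percentage points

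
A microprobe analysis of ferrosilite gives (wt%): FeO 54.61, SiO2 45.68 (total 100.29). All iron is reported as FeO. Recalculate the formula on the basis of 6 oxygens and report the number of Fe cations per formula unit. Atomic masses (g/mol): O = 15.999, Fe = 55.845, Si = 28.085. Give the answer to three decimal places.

2.000 Fe apfu

FeO: 54.61/71.844 = 0.76012 mol → 0.76012 mol Fe, 0.76012 mol O.
SiO2: 45.68/60.083 = 0.76028 mol → 0.76028 mol Si, 1.52056 mol O.
Total oxygen = 2.28068 mol. Normalization factor = 6/2.28068 = 2.63079.
Fe per 6 O = 0.76012 × 2.63079 = 2.000.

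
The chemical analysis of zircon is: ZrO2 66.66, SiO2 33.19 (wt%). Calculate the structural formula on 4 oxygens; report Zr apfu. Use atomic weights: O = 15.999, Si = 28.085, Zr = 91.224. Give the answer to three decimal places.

ZrO2 (M=123.222): mol = 0.54097; Zr = 0.54097, O = 1.08194.
SiO2 (M=60.083): mol = 0.55240; Si = 0.55240, O = 1.10480.
ΣO = 2.18674; factor = 4/ΣO = 1.82921.
Zr apfu = 0.54097 × 1.82921 = 0.990.

0.990 Zr apfu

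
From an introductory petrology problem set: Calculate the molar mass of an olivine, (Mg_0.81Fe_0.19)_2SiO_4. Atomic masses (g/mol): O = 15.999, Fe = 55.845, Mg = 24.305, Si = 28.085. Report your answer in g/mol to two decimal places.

Mg: 1.62 × 24.305 = 39.3741
Fe: 0.38 × 55.845 = 21.2211
Si: 1 × 28.085 = 28.0850
O: 4 × 15.999 = 63.9960
Summing the contributions gives the formula mass.

152.68 g/mol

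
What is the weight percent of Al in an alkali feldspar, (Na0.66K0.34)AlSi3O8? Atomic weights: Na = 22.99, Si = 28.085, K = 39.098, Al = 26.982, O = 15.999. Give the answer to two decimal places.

10.08 wt%

Formula mass = 0.66×22.99 + 0.34×39.098 + 1×26.982 + 3×28.085 + 8×15.999 = 267.696 g/mol, of which 26.982 g is Al.
So Al makes up 26.982/267.696 = 0.1008 of the mass, i.e. 10.08%.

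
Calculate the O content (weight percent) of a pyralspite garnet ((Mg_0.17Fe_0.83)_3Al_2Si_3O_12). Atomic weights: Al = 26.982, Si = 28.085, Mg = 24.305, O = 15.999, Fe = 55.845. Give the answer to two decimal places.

39.86 weight percent

M((Mg_0.17Fe_0.83)_3Al_2Si_3O_12) = 481.657 g/mol.
O contributes 12 × 15.999 = 191.988 g per mole.
191.988/481.657 = 0.3986 → 39.86%.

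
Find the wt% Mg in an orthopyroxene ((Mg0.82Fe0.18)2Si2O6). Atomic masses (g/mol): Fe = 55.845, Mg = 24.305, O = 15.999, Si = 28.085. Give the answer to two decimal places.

Molar mass of (Mg0.82Fe0.18)2Si2O6: 1.64·24.305 + 0.36·55.845 + 2·28.085 + 6·15.999 = 212.128 g/mol.
Mass of Mg per formula unit: 1.64 × 24.305 = 39.860 g.
Weight fraction Mg = 39.860 / 212.128 = 0.1879.

18.79 wt%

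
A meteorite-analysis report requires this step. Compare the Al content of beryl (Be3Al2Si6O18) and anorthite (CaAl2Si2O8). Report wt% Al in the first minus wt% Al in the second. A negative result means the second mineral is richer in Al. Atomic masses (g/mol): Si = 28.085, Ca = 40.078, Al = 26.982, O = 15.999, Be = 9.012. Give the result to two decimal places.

First mineral: 53.964 g Al in 537.492 g formula = 10.04 wt% Al.
Second mineral: 53.964 g Al in 278.204 g formula = 19.40 wt% Al.
10.04% − 19.40% gives a difference of -9.36 percentage points.

-9.36 percentage points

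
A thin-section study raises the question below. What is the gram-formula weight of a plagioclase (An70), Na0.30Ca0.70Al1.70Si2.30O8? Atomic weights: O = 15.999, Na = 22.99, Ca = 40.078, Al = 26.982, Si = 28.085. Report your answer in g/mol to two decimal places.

The formula mass is the sum 0.30*22.99 + 0.70*40.078 + 1.70*26.982 + 2.30*28.085 + 8*15.999.

273.41 g/mol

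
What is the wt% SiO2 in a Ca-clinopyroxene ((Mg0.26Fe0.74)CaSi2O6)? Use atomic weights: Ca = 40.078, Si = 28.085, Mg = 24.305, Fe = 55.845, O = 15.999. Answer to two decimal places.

50.09 wt%

M((Mg0.26Fe0.74)CaSi2O6) = 239.887 g/mol; M(SiO2) = 60.083 g/mol.
Moles SiO2 per formula unit = 2 Si ÷ 1 = 2.0000.
SiO2 fraction = (2.0000 × 60.083) / 239.887 = 120.166/239.887 = 0.5009.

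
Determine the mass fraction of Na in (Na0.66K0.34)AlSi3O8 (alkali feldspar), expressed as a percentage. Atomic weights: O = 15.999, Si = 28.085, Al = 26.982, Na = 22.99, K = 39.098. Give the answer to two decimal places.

5.67 mass %

Formula mass = 0.66·22.99 + 0.34·39.098 + 1·26.982 + 3·28.085 + 8·15.999 = 267.696 g/mol, of which 15.173 g is Na.
So Na makes up 15.173/267.696 = 0.0567 of the mass, i.e. 5.67%.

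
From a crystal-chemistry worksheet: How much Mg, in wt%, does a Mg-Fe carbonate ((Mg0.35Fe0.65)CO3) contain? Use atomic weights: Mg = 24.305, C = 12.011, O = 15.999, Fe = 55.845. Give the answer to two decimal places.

8.12 wt%

M((Mg0.35Fe0.65)CO3) = 104.814 g/mol.
Mg contributes 0.35 × 24.305 = 8.507 g per mole.
8.507/104.814 = 0.0812 → 8.12%.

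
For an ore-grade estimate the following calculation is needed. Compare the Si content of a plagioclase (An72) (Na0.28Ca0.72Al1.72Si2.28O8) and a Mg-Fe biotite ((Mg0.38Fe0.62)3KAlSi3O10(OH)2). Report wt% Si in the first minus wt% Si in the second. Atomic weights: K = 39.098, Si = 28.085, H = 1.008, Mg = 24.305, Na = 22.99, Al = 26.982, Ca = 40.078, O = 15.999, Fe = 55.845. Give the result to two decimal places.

First mineral: 64.034 g Si in 273.728 g formula = 23.39 wt% Si.
Second mineral: 84.255 g Si in 475.918 g formula = 17.70 wt% Si.
23.39% − 17.70% gives a difference of 5.69 percentage points.

5.69 percentage points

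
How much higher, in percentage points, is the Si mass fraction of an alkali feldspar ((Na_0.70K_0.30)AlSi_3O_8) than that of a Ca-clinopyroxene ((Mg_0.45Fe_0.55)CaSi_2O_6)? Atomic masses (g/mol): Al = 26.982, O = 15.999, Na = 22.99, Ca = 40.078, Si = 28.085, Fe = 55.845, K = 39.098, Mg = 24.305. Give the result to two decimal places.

M((Na_0.70K_0.30)AlSi_3O_8) = 267.051 g/mol, so wt% Si = 84.255/267.051 × 100 = 31.55%.
M((Mg_0.45Fe_0.55)CaSi_2O_6) = 233.894 g/mol, so wt% Si = 56.170/233.894 × 100 = 24.02%.
31.55 − 24.02 = 7.53 pp.

7.53 percentage points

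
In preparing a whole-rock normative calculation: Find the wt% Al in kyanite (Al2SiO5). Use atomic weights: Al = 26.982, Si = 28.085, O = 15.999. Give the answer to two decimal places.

M(Al2SiO5) = 162.044 g/mol.
Al contributes 2 × 26.982 = 53.964 g per mole.
53.964/162.044 = 0.3330 → 33.30%.

33.30 wt%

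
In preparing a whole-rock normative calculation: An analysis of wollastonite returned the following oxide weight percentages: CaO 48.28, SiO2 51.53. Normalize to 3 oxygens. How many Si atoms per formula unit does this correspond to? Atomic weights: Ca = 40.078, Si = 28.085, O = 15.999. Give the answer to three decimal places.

CaO: 48.28/56.077 = 0.86096 mol → 0.86096 mol Ca, 0.86096 mol O.
SiO2: 51.53/60.083 = 0.85765 mol → 0.85765 mol Si, 1.71530 mol O.
Total oxygen = 2.57626 mol. Normalization factor = 3/2.57626 = 1.16448.
Si per 3 O = 0.85765 × 1.16448 = 0.999.

0.999 Si apfu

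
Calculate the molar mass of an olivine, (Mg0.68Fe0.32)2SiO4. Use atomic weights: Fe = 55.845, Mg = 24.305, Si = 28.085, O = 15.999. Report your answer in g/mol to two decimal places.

160.88 g/mol

The formula mass is the sum 1.36·24.305 + 0.64·55.845 + 1·28.085 + 4·15.999.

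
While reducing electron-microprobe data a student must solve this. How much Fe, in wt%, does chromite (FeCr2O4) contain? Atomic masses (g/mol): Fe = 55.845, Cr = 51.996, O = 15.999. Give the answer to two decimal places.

24.95 wt%

Formula mass = 1*55.845 + 2*51.996 + 4*15.999 = 223.833 g/mol, of which 55.845 g is Fe.
So Fe makes up 55.845/223.833 = 0.2495 of the mass, i.e. 24.95%.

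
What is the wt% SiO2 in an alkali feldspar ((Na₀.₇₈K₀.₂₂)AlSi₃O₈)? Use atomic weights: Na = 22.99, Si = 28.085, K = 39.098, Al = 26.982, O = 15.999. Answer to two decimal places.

67.82 wt%

M((Na₀.₇₈K₀.₂₂)AlSi₃O₈) = 265.763 g/mol; M(SiO2) = 60.083 g/mol.
Moles SiO2 per formula unit = 3 Si ÷ 1 = 3.0000.
SiO2 fraction = (3.0000 × 60.083) / 265.763 = 180.249/265.763 = 0.6782.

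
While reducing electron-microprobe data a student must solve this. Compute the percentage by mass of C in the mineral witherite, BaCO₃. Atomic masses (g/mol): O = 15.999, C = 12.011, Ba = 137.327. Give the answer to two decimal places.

Molar mass of BaCO₃: 1×137.327 + 1×12.011 + 3×15.999 = 197.335 g/mol.
Mass of C per formula unit: 1 × 12.011 = 12.011 g.
Weight fraction C = 12.011 / 197.335 = 0.0609.

6.09 weight percent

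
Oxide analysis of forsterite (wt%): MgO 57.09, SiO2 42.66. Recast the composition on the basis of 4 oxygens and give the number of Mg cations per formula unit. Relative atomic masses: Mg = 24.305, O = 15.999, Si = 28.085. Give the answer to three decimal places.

1.997 Mg apfu

MgO (M=40.304): mol = 1.41648; Mg = 1.41648, O = 1.41648.
SiO2 (M=60.083): mol = 0.71002; Si = 0.71002, O = 1.42004.
ΣO = 2.83652; factor = 4/ΣO = 1.41018.
Mg apfu = 1.41648 × 1.41018 = 1.997.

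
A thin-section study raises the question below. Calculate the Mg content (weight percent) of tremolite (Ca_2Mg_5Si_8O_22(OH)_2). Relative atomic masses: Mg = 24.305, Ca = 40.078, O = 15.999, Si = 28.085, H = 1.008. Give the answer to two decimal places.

14.96 weight percent

M(Ca_2Mg_5Si_8O_22(OH)_2) = 812.353 g/mol.
Mg contributes 5 × 24.305 = 121.525 g per mole.
121.525/812.353 = 0.1496 → 14.96%.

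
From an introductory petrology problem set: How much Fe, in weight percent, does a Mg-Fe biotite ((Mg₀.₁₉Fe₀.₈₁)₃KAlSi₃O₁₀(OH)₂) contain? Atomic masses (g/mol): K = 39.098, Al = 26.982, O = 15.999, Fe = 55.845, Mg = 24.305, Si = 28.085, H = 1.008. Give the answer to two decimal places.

27.48 weight percent

M((Mg₀.₁₉Fe₀.₈₁)₃KAlSi₃O₁₀(OH)₂) = 493.896 g/mol.
Fe contributes 2.43 × 55.845 = 135.703 g per mole.
135.703/493.896 = 0.2748 → 27.48%.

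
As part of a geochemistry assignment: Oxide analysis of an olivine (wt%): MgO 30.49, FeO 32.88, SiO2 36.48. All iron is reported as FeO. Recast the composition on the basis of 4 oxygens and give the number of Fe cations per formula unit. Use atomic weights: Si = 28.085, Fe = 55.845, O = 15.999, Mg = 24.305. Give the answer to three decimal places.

0.754 Fe apfu

MgO: 30.49/40.304 = 0.75650 mol → 0.75650 mol Mg, 0.75650 mol O.
FeO: 32.88/71.844 = 0.45766 mol → 0.45766 mol Fe, 0.45766 mol O.
SiO2: 36.48/60.083 = 0.60716 mol → 0.60716 mol Si, 1.21432 mol O.
Total oxygen = 2.42848 mol. Normalization factor = 4/2.42848 = 1.64712.
Fe per 4 O = 0.45766 × 1.64712 = 0.754.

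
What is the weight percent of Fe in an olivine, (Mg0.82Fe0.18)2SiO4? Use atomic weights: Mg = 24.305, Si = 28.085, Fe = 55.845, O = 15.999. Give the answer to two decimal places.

13.22 mass %

Formula mass = 1.64×24.305 + 0.36×55.845 + 1×28.085 + 4×15.999 = 152.045 g/mol, of which 20.104 g is Fe.
So Fe makes up 20.104/152.045 = 0.1322 of the mass, i.e. 13.22%.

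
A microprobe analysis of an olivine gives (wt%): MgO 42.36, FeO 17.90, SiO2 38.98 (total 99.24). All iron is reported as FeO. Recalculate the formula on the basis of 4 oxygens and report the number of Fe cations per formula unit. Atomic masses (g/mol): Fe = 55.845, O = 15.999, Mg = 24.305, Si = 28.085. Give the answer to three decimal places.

MgO: 42.36/40.304 = 1.05101 mol → 1.05101 mol Mg, 1.05101 mol O.
FeO: 17.90/71.844 = 0.24915 mol → 0.24915 mol Fe, 0.24915 mol O.
SiO2: 38.98/60.083 = 0.64877 mol → 0.64877 mol Si, 1.29754 mol O.
Total oxygen = 2.59770 mol. Normalization factor = 4/2.59770 = 1.53982.
Fe per 4 O = 0.24915 × 1.53982 = 0.384.

0.384 Fe apfu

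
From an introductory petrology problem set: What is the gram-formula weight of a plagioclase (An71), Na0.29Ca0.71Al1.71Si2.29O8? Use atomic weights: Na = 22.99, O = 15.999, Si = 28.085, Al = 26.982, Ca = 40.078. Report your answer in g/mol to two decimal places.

273.57 g/mol

M = 0.29·22.99 + 0.71·40.078 + 1.71·26.982 + 2.29·28.085 + 8·15.999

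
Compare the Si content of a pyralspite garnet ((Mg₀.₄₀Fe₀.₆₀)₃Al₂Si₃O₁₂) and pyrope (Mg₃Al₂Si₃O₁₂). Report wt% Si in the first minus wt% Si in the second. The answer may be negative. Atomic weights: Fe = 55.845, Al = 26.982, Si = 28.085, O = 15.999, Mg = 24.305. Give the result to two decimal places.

First mineral: 84.255 g Si in 459.894 g formula = 18.32 wt% Si.
Second mineral: 84.255 g Si in 403.122 g formula = 20.90 wt% Si.
18.32% − 20.90% gives a difference of -2.58 percentage points.

-2.58 percentage points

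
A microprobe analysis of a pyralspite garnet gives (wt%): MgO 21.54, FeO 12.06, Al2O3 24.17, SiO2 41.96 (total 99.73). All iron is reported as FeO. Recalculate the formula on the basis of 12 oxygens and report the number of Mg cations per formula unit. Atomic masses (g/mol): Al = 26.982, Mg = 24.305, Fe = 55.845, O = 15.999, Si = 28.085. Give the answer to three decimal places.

21.54 wt% MgO ÷ 40.304 g/mol = 0.53444 mol, giving 0.53444 Mg and 0.53444 O.
12.06 wt% FeO ÷ 71.844 g/mol = 0.16786 mol, giving 0.16786 Fe and 0.16786 O.
24.17 wt% Al2O3 ÷ 101.961 g/mol = 0.23705 mol, giving 0.47410 Al and 0.71115 O.
41.96 wt% SiO2 ÷ 60.083 g/mol = 0.69837 mol, giving 0.69837 Si and 1.39674 O.
Oxygen sums to 2.81019; scaling by 12/2.81019 = 4.27017 puts the formula on 12 O.
Mg: 0.53444 × 4.27017 = 2.282 atoms per formula unit.

2.282 Mg apfu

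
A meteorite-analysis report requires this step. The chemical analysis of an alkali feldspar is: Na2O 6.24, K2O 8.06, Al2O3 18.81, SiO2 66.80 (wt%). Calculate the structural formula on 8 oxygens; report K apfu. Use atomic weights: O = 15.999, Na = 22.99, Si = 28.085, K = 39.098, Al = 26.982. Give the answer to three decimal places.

0.462 K apfu

Na2O: 6.24/61.979 = 0.10068 mol → 0.20136 mol Na, 0.10068 mol O.
K2O: 8.06/94.195 = 0.08557 mol → 0.17114 mol K, 0.08557 mol O.
Al2O3: 18.81/101.961 = 0.18448 mol → 0.36896 mol Al, 0.55344 mol O.
SiO2: 66.80/60.083 = 1.11180 mol → 1.11180 mol Si, 2.22360 mol O.
Total oxygen = 2.96329 mol. Normalization factor = 8/2.96329 = 2.69970.
K per 8 O = 0.17114 × 2.69970 = 0.462.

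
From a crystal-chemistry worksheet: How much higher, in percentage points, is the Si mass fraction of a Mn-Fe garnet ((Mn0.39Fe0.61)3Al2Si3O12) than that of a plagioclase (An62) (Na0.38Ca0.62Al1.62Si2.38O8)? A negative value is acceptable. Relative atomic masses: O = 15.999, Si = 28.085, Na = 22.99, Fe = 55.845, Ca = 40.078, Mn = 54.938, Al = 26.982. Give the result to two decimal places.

-7.60 percentage points

Si in (Mn0.39Fe0.61)3Al2Si3O12: molar mass 496.681 g/mol; 3×28.085 = 84.255 g → 16.96 wt%.
Si in Na0.38Ca0.62Al1.62Si2.38O8: molar mass 272.130 g/mol; 2.38×28.085 = 66.842 g → 24.56 wt%.
Difference = 16.96 − 24.56 = -7.60 percentage points.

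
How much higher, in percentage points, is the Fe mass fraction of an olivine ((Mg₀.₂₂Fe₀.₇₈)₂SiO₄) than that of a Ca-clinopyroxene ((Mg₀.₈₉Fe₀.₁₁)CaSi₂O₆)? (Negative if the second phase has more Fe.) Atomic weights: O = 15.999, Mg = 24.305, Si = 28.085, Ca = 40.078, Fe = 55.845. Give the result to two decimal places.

M((Mg₀.₂₂Fe₀.₇₈)₂SiO₄) = 189.893 g/mol, so wt% Fe = 87.118/189.893 × 100 = 45.88%.
M((Mg₀.₈₉Fe₀.₁₁)CaSi₂O₆) = 220.016 g/mol, so wt% Fe = 6.143/220.016 × 100 = 2.79%.
45.88 − 2.79 = 43.09 pp.

43.09 percentage points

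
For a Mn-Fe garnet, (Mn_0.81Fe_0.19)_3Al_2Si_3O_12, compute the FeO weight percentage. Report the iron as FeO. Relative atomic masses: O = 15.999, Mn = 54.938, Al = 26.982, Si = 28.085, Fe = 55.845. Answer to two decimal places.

8.26 wt%

Formula mass = 495.538 g/mol.
0.57 Fe → 0.5700 mol FeO per formula unit; M(FeO) = 71.844, so FeO mass = 40.951 g.
40.951/495.538 × 100 = 8.26 wt%.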